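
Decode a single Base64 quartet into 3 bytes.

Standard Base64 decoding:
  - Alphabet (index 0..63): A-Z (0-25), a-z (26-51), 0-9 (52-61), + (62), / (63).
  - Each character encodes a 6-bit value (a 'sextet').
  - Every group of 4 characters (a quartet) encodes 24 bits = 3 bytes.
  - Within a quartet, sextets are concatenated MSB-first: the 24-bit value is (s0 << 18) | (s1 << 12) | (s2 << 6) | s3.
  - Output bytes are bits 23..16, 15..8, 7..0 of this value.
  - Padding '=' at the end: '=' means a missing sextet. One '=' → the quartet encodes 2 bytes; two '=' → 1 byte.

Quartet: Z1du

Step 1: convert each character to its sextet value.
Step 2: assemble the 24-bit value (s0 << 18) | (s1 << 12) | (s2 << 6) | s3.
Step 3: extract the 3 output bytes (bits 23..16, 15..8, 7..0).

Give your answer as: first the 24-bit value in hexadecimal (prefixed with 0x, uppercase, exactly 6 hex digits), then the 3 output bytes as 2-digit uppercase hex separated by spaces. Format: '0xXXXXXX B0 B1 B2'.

Sextets: Z=25, 1=53, d=29, u=46
24-bit: (25<<18) | (53<<12) | (29<<6) | 46
      = 0x640000 | 0x035000 | 0x000740 | 0x00002E
      = 0x67576E
Bytes: (v>>16)&0xFF=67, (v>>8)&0xFF=57, v&0xFF=6E

Answer: 0x67576E 67 57 6E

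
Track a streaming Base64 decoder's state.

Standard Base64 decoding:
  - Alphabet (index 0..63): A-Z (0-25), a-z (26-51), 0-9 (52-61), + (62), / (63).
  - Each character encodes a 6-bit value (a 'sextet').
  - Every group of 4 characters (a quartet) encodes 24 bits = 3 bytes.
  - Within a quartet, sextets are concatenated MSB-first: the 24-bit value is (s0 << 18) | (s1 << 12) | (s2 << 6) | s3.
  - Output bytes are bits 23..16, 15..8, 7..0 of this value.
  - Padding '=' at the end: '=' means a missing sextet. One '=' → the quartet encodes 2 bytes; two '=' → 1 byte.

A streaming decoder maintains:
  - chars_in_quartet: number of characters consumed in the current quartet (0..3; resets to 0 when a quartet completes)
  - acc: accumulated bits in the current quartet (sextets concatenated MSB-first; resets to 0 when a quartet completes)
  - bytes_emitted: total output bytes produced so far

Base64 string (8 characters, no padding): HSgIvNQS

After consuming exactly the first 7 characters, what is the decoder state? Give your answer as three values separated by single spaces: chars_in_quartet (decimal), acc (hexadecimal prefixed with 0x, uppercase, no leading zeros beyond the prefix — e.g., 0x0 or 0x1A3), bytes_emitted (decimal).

Answer: 3 0x2F350 3

Derivation:
After char 0 ('H'=7): chars_in_quartet=1 acc=0x7 bytes_emitted=0
After char 1 ('S'=18): chars_in_quartet=2 acc=0x1D2 bytes_emitted=0
After char 2 ('g'=32): chars_in_quartet=3 acc=0x74A0 bytes_emitted=0
After char 3 ('I'=8): chars_in_quartet=4 acc=0x1D2808 -> emit 1D 28 08, reset; bytes_emitted=3
After char 4 ('v'=47): chars_in_quartet=1 acc=0x2F bytes_emitted=3
After char 5 ('N'=13): chars_in_quartet=2 acc=0xBCD bytes_emitted=3
After char 6 ('Q'=16): chars_in_quartet=3 acc=0x2F350 bytes_emitted=3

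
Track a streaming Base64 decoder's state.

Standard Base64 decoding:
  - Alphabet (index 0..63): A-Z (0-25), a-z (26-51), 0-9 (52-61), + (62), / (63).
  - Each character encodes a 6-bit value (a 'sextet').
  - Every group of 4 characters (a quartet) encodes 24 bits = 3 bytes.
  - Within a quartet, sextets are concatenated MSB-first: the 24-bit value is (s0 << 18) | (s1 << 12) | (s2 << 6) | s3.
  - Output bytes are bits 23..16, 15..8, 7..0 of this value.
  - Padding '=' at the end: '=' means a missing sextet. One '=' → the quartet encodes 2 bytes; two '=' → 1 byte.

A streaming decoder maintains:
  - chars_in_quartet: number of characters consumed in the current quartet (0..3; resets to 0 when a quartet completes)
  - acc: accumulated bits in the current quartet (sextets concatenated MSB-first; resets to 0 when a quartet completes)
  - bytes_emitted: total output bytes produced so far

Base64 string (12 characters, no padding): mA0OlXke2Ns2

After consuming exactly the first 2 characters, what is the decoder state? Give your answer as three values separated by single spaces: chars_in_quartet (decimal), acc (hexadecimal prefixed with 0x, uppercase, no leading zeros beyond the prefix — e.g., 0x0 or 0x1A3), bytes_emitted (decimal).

Answer: 2 0x980 0

Derivation:
After char 0 ('m'=38): chars_in_quartet=1 acc=0x26 bytes_emitted=0
After char 1 ('A'=0): chars_in_quartet=2 acc=0x980 bytes_emitted=0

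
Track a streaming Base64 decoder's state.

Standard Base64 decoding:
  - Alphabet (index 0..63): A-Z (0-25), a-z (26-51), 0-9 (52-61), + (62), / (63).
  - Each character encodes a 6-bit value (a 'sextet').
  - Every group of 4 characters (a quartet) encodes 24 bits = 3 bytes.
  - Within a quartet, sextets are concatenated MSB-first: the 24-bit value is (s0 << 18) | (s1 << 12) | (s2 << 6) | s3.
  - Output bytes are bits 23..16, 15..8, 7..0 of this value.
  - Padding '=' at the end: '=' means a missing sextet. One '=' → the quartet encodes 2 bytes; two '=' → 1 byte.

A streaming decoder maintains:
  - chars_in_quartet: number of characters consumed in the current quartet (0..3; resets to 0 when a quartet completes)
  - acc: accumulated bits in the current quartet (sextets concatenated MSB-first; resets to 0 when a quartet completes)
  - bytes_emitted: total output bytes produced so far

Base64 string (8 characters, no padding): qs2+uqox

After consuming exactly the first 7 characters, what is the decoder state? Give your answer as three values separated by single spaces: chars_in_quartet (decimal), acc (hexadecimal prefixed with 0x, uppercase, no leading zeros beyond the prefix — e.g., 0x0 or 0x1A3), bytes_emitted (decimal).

Answer: 3 0x2EAA8 3

Derivation:
After char 0 ('q'=42): chars_in_quartet=1 acc=0x2A bytes_emitted=0
After char 1 ('s'=44): chars_in_quartet=2 acc=0xAAC bytes_emitted=0
After char 2 ('2'=54): chars_in_quartet=3 acc=0x2AB36 bytes_emitted=0
After char 3 ('+'=62): chars_in_quartet=4 acc=0xAACDBE -> emit AA CD BE, reset; bytes_emitted=3
After char 4 ('u'=46): chars_in_quartet=1 acc=0x2E bytes_emitted=3
After char 5 ('q'=42): chars_in_quartet=2 acc=0xBAA bytes_emitted=3
After char 6 ('o'=40): chars_in_quartet=3 acc=0x2EAA8 bytes_emitted=3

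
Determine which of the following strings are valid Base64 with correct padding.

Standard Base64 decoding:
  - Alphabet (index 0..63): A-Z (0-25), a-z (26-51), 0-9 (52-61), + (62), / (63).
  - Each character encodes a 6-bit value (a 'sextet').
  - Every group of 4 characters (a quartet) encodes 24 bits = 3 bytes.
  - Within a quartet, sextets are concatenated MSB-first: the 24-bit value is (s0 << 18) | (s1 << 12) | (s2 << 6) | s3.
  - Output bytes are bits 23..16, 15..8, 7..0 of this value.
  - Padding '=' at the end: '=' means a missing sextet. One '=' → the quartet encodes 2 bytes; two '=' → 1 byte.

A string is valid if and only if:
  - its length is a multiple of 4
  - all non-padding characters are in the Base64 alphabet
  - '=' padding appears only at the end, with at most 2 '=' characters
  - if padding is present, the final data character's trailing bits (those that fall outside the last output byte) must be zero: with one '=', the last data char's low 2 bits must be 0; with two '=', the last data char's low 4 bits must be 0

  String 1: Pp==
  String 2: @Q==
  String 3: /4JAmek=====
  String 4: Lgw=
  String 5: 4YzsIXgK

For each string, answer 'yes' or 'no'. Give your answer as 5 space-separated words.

String 1: 'Pp==' → invalid (bad trailing bits)
String 2: '@Q==' → invalid (bad char(s): ['@'])
String 3: '/4JAmek=====' → invalid (5 pad chars (max 2))
String 4: 'Lgw=' → valid
String 5: '4YzsIXgK' → valid

Answer: no no no yes yes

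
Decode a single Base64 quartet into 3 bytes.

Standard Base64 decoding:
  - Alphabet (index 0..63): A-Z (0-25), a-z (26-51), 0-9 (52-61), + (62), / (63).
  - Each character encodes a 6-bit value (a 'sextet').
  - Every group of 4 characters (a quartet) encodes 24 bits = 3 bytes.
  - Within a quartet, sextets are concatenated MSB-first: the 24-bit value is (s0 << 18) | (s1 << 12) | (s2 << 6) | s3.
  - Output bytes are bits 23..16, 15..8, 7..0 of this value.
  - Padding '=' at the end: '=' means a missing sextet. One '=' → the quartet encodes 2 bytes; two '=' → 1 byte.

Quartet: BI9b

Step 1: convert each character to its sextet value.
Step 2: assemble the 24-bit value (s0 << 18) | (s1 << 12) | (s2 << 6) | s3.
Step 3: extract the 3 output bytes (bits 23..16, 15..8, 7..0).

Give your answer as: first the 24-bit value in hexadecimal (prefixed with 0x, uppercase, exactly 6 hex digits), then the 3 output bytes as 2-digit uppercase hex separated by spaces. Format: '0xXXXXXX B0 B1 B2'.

Answer: 0x048F5B 04 8F 5B

Derivation:
Sextets: B=1, I=8, 9=61, b=27
24-bit: (1<<18) | (8<<12) | (61<<6) | 27
      = 0x040000 | 0x008000 | 0x000F40 | 0x00001B
      = 0x048F5B
Bytes: (v>>16)&0xFF=04, (v>>8)&0xFF=8F, v&0xFF=5B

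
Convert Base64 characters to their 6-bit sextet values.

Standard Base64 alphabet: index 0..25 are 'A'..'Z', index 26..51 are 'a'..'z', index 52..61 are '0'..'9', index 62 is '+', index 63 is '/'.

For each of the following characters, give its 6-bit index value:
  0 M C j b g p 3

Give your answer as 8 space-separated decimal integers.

Answer: 52 12 2 35 27 32 41 55

Derivation:
'0': 0..9 range, 52 + ord('0') − ord('0') = 52
'M': A..Z range, ord('M') − ord('A') = 12
'C': A..Z range, ord('C') − ord('A') = 2
'j': a..z range, 26 + ord('j') − ord('a') = 35
'b': a..z range, 26 + ord('b') − ord('a') = 27
'g': a..z range, 26 + ord('g') − ord('a') = 32
'p': a..z range, 26 + ord('p') − ord('a') = 41
'3': 0..9 range, 52 + ord('3') − ord('0') = 55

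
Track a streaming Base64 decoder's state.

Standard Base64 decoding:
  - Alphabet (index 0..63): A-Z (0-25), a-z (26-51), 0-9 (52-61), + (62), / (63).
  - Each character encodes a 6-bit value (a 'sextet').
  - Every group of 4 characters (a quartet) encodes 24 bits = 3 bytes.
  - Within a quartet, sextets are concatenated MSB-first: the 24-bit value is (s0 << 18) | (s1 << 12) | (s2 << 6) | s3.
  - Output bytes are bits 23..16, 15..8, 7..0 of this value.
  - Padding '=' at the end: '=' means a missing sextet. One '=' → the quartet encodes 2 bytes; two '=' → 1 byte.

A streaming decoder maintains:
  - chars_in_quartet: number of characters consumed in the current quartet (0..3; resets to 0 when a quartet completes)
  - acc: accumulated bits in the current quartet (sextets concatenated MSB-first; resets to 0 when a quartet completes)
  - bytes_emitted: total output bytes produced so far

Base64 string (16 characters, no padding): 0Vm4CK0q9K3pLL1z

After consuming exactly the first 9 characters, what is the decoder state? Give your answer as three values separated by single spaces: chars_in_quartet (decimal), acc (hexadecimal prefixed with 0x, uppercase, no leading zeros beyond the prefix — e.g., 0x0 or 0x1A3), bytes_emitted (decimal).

After char 0 ('0'=52): chars_in_quartet=1 acc=0x34 bytes_emitted=0
After char 1 ('V'=21): chars_in_quartet=2 acc=0xD15 bytes_emitted=0
After char 2 ('m'=38): chars_in_quartet=3 acc=0x34566 bytes_emitted=0
After char 3 ('4'=56): chars_in_quartet=4 acc=0xD159B8 -> emit D1 59 B8, reset; bytes_emitted=3
After char 4 ('C'=2): chars_in_quartet=1 acc=0x2 bytes_emitted=3
After char 5 ('K'=10): chars_in_quartet=2 acc=0x8A bytes_emitted=3
After char 6 ('0'=52): chars_in_quartet=3 acc=0x22B4 bytes_emitted=3
After char 7 ('q'=42): chars_in_quartet=4 acc=0x8AD2A -> emit 08 AD 2A, reset; bytes_emitted=6
After char 8 ('9'=61): chars_in_quartet=1 acc=0x3D bytes_emitted=6

Answer: 1 0x3D 6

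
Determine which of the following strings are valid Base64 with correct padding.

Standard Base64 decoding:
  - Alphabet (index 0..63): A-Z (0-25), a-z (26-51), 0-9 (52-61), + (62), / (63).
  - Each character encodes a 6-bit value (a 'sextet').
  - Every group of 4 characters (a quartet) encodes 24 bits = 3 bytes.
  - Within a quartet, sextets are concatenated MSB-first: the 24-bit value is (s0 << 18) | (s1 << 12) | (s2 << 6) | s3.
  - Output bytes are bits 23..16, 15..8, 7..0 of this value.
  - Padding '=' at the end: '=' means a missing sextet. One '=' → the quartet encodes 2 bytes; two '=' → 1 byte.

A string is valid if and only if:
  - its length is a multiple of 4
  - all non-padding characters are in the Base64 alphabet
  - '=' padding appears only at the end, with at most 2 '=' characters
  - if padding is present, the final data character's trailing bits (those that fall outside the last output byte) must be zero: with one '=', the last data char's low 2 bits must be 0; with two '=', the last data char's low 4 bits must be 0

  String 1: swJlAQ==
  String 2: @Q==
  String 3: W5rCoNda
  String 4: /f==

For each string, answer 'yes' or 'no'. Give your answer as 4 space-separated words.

Answer: yes no yes no

Derivation:
String 1: 'swJlAQ==' → valid
String 2: '@Q==' → invalid (bad char(s): ['@'])
String 3: 'W5rCoNda' → valid
String 4: '/f==' → invalid (bad trailing bits)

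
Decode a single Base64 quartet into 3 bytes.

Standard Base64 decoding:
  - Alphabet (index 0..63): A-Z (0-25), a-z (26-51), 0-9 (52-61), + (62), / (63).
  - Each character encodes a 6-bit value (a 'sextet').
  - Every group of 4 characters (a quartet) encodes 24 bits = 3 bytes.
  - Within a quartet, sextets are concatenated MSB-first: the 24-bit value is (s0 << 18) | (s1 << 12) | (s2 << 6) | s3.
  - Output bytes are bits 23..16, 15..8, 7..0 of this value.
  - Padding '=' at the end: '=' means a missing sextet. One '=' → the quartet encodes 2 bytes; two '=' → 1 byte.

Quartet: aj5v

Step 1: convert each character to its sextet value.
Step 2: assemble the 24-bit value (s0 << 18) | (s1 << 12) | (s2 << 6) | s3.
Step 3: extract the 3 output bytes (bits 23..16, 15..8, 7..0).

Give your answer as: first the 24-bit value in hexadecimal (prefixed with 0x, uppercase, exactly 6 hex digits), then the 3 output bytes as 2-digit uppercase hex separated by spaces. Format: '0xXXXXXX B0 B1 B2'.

Sextets: a=26, j=35, 5=57, v=47
24-bit: (26<<18) | (35<<12) | (57<<6) | 47
      = 0x680000 | 0x023000 | 0x000E40 | 0x00002F
      = 0x6A3E6F
Bytes: (v>>16)&0xFF=6A, (v>>8)&0xFF=3E, v&0xFF=6F

Answer: 0x6A3E6F 6A 3E 6F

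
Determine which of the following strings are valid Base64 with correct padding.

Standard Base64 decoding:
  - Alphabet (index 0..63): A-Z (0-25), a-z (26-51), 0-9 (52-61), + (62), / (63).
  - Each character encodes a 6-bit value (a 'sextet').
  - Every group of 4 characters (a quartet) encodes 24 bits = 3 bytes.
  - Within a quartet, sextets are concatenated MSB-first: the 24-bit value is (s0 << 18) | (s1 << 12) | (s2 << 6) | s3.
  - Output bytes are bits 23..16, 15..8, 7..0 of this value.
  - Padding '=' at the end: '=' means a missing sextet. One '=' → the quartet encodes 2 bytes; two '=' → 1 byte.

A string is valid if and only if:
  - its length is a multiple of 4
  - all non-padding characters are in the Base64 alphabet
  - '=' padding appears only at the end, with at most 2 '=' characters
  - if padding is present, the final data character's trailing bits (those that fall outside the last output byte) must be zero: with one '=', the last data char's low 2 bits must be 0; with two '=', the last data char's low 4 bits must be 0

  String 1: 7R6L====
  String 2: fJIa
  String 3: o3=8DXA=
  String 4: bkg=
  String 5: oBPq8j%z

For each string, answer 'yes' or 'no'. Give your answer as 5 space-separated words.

Answer: no yes no yes no

Derivation:
String 1: '7R6L====' → invalid (4 pad chars (max 2))
String 2: 'fJIa' → valid
String 3: 'o3=8DXA=' → invalid (bad char(s): ['=']; '=' in middle)
String 4: 'bkg=' → valid
String 5: 'oBPq8j%z' → invalid (bad char(s): ['%'])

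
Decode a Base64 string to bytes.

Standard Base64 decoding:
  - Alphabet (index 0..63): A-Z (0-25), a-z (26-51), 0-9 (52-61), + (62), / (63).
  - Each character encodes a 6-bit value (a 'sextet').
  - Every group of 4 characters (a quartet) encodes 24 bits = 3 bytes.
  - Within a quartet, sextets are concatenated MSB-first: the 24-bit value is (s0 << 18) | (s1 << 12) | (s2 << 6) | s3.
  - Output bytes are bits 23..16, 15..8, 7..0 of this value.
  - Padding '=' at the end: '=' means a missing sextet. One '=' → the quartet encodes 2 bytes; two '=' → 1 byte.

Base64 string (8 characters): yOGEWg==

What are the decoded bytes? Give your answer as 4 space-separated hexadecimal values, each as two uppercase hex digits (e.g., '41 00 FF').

Answer: C8 E1 84 5A

Derivation:
After char 0 ('y'=50): chars_in_quartet=1 acc=0x32 bytes_emitted=0
After char 1 ('O'=14): chars_in_quartet=2 acc=0xC8E bytes_emitted=0
After char 2 ('G'=6): chars_in_quartet=3 acc=0x32386 bytes_emitted=0
After char 3 ('E'=4): chars_in_quartet=4 acc=0xC8E184 -> emit C8 E1 84, reset; bytes_emitted=3
After char 4 ('W'=22): chars_in_quartet=1 acc=0x16 bytes_emitted=3
After char 5 ('g'=32): chars_in_quartet=2 acc=0x5A0 bytes_emitted=3
Padding '==': partial quartet acc=0x5A0 -> emit 5A; bytes_emitted=4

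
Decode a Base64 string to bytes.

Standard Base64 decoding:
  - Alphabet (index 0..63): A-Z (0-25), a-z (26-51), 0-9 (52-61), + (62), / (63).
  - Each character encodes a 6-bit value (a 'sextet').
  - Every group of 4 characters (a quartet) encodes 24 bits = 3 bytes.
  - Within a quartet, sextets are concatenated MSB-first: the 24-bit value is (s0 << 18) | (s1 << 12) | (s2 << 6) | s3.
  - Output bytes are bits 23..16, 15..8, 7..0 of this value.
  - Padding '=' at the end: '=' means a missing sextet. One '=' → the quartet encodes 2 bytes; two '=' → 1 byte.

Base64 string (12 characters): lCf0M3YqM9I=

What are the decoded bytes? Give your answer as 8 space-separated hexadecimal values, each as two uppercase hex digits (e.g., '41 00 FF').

Answer: 94 27 F4 33 76 2A 33 D2

Derivation:
After char 0 ('l'=37): chars_in_quartet=1 acc=0x25 bytes_emitted=0
After char 1 ('C'=2): chars_in_quartet=2 acc=0x942 bytes_emitted=0
After char 2 ('f'=31): chars_in_quartet=3 acc=0x2509F bytes_emitted=0
After char 3 ('0'=52): chars_in_quartet=4 acc=0x9427F4 -> emit 94 27 F4, reset; bytes_emitted=3
After char 4 ('M'=12): chars_in_quartet=1 acc=0xC bytes_emitted=3
After char 5 ('3'=55): chars_in_quartet=2 acc=0x337 bytes_emitted=3
After char 6 ('Y'=24): chars_in_quartet=3 acc=0xCDD8 bytes_emitted=3
After char 7 ('q'=42): chars_in_quartet=4 acc=0x33762A -> emit 33 76 2A, reset; bytes_emitted=6
After char 8 ('M'=12): chars_in_quartet=1 acc=0xC bytes_emitted=6
After char 9 ('9'=61): chars_in_quartet=2 acc=0x33D bytes_emitted=6
After char 10 ('I'=8): chars_in_quartet=3 acc=0xCF48 bytes_emitted=6
Padding '=': partial quartet acc=0xCF48 -> emit 33 D2; bytes_emitted=8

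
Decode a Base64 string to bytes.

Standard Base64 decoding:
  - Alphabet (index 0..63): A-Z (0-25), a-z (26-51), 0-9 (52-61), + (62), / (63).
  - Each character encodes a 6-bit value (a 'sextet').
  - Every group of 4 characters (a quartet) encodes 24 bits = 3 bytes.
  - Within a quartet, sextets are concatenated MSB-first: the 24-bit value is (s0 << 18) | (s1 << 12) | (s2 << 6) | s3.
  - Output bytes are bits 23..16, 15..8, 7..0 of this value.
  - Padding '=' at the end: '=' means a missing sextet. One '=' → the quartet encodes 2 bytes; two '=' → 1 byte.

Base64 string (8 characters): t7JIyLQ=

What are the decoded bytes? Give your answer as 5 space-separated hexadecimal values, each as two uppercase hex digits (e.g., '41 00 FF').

Answer: B7 B2 48 C8 B4

Derivation:
After char 0 ('t'=45): chars_in_quartet=1 acc=0x2D bytes_emitted=0
After char 1 ('7'=59): chars_in_quartet=2 acc=0xB7B bytes_emitted=0
After char 2 ('J'=9): chars_in_quartet=3 acc=0x2DEC9 bytes_emitted=0
After char 3 ('I'=8): chars_in_quartet=4 acc=0xB7B248 -> emit B7 B2 48, reset; bytes_emitted=3
After char 4 ('y'=50): chars_in_quartet=1 acc=0x32 bytes_emitted=3
After char 5 ('L'=11): chars_in_quartet=2 acc=0xC8B bytes_emitted=3
After char 6 ('Q'=16): chars_in_quartet=3 acc=0x322D0 bytes_emitted=3
Padding '=': partial quartet acc=0x322D0 -> emit C8 B4; bytes_emitted=5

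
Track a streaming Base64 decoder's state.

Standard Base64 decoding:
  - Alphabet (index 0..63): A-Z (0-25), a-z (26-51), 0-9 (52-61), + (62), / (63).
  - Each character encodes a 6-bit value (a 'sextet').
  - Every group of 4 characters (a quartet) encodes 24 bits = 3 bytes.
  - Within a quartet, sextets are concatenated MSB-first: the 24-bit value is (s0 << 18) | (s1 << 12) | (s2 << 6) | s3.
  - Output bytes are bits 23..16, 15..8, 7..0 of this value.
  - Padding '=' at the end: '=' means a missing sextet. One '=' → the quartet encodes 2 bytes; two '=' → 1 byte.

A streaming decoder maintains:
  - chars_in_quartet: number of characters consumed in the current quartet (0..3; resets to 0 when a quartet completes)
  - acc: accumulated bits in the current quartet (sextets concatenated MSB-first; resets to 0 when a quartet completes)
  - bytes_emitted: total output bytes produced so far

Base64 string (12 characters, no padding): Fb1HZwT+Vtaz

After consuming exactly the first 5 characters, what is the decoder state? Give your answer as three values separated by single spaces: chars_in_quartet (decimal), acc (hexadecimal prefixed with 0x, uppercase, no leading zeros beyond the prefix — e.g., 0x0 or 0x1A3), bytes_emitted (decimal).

Answer: 1 0x19 3

Derivation:
After char 0 ('F'=5): chars_in_quartet=1 acc=0x5 bytes_emitted=0
After char 1 ('b'=27): chars_in_quartet=2 acc=0x15B bytes_emitted=0
After char 2 ('1'=53): chars_in_quartet=3 acc=0x56F5 bytes_emitted=0
After char 3 ('H'=7): chars_in_quartet=4 acc=0x15BD47 -> emit 15 BD 47, reset; bytes_emitted=3
After char 4 ('Z'=25): chars_in_quartet=1 acc=0x19 bytes_emitted=3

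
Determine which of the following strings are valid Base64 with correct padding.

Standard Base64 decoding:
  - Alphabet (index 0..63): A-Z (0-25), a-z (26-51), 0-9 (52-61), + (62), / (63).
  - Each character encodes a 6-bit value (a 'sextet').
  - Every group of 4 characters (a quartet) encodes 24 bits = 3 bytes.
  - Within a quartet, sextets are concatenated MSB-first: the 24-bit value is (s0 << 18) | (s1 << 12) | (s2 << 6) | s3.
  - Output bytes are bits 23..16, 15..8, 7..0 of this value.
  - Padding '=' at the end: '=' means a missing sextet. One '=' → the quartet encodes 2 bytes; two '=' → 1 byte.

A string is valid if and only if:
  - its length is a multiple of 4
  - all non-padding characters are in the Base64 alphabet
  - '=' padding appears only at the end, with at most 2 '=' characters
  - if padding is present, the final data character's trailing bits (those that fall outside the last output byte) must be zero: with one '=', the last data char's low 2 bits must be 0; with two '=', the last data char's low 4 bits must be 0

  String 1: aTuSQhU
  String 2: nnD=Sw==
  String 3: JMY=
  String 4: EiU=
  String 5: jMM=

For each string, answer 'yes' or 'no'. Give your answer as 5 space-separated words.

Answer: no no yes yes yes

Derivation:
String 1: 'aTuSQhU' → invalid (len=7 not mult of 4)
String 2: 'nnD=Sw==' → invalid (bad char(s): ['=']; '=' in middle)
String 3: 'JMY=' → valid
String 4: 'EiU=' → valid
String 5: 'jMM=' → valid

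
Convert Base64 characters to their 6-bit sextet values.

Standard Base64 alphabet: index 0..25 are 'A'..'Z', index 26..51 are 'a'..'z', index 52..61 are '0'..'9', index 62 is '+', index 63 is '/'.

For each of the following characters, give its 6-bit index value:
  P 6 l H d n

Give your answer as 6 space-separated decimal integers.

Answer: 15 58 37 7 29 39

Derivation:
'P': A..Z range, ord('P') − ord('A') = 15
'6': 0..9 range, 52 + ord('6') − ord('0') = 58
'l': a..z range, 26 + ord('l') − ord('a') = 37
'H': A..Z range, ord('H') − ord('A') = 7
'd': a..z range, 26 + ord('d') − ord('a') = 29
'n': a..z range, 26 + ord('n') − ord('a') = 39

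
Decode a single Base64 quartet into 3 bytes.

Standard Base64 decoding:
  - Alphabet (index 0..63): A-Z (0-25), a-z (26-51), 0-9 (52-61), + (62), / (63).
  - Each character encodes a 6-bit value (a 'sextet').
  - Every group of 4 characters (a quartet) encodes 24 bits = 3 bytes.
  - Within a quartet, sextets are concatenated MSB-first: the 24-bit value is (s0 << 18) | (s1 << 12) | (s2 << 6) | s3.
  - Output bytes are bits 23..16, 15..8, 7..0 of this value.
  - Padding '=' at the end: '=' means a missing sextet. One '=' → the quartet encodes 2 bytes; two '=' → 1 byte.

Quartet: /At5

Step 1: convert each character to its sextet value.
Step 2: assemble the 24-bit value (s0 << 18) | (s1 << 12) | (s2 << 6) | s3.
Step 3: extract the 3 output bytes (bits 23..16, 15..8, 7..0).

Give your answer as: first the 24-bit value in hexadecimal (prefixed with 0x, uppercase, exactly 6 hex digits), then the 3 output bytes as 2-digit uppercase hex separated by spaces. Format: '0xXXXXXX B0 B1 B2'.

Sextets: /=63, A=0, t=45, 5=57
24-bit: (63<<18) | (0<<12) | (45<<6) | 57
      = 0xFC0000 | 0x000000 | 0x000B40 | 0x000039
      = 0xFC0B79
Bytes: (v>>16)&0xFF=FC, (v>>8)&0xFF=0B, v&0xFF=79

Answer: 0xFC0B79 FC 0B 79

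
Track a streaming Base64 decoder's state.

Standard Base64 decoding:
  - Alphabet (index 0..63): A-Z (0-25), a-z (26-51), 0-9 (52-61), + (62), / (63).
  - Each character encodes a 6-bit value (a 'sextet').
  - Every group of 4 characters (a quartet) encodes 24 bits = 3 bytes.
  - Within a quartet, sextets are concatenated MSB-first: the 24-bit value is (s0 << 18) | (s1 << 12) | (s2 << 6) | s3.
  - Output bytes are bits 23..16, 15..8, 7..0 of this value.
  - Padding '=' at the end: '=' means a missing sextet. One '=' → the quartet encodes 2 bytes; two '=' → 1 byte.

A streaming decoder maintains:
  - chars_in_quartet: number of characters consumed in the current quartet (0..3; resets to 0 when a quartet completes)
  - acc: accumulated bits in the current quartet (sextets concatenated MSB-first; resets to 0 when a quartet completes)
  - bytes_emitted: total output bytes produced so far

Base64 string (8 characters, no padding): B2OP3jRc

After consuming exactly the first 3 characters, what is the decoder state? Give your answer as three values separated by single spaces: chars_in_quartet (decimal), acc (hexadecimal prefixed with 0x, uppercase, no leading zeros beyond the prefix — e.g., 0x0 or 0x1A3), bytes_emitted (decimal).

Answer: 3 0x1D8E 0

Derivation:
After char 0 ('B'=1): chars_in_quartet=1 acc=0x1 bytes_emitted=0
After char 1 ('2'=54): chars_in_quartet=2 acc=0x76 bytes_emitted=0
After char 2 ('O'=14): chars_in_quartet=3 acc=0x1D8E bytes_emitted=0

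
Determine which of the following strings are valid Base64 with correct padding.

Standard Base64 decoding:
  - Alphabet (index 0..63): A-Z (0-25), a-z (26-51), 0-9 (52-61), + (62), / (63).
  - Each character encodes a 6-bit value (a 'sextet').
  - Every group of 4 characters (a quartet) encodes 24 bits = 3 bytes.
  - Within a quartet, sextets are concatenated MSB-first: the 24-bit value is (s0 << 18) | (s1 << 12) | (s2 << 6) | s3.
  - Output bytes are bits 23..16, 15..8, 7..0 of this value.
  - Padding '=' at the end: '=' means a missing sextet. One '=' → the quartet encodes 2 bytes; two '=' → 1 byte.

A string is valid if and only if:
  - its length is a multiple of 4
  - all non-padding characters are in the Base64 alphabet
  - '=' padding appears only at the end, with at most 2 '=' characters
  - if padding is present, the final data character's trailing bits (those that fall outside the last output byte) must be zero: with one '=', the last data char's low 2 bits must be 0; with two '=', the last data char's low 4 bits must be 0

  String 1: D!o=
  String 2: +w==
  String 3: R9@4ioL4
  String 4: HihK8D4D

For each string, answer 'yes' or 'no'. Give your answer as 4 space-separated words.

String 1: 'D!o=' → invalid (bad char(s): ['!'])
String 2: '+w==' → valid
String 3: 'R9@4ioL4' → invalid (bad char(s): ['@'])
String 4: 'HihK8D4D' → valid

Answer: no yes no yes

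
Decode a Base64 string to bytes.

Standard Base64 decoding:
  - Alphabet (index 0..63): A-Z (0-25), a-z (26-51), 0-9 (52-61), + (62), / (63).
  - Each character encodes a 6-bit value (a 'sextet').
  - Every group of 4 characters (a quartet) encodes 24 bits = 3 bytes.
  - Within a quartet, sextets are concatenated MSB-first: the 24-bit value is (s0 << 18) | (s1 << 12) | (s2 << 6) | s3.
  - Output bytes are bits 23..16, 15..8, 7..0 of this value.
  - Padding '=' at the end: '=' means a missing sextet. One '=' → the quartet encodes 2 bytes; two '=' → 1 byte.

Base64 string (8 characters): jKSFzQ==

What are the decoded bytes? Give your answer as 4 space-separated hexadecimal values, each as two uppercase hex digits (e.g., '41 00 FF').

After char 0 ('j'=35): chars_in_quartet=1 acc=0x23 bytes_emitted=0
After char 1 ('K'=10): chars_in_quartet=2 acc=0x8CA bytes_emitted=0
After char 2 ('S'=18): chars_in_quartet=3 acc=0x23292 bytes_emitted=0
After char 3 ('F'=5): chars_in_quartet=4 acc=0x8CA485 -> emit 8C A4 85, reset; bytes_emitted=3
After char 4 ('z'=51): chars_in_quartet=1 acc=0x33 bytes_emitted=3
After char 5 ('Q'=16): chars_in_quartet=2 acc=0xCD0 bytes_emitted=3
Padding '==': partial quartet acc=0xCD0 -> emit CD; bytes_emitted=4

Answer: 8C A4 85 CD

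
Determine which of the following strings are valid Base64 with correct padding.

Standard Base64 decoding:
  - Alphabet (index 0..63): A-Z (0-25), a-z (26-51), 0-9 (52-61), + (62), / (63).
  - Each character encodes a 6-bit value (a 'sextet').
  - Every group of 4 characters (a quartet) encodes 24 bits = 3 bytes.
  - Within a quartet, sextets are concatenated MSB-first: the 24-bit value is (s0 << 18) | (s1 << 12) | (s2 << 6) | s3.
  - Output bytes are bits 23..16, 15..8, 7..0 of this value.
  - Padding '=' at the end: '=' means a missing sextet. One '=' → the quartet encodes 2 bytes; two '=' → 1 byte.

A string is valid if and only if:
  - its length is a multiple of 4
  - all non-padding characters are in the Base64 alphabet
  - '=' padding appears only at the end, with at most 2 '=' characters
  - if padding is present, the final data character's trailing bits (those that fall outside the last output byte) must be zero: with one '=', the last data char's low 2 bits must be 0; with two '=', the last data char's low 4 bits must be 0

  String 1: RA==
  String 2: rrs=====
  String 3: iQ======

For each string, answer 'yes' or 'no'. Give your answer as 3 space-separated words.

String 1: 'RA==' → valid
String 2: 'rrs=====' → invalid (5 pad chars (max 2))
String 3: 'iQ======' → invalid (6 pad chars (max 2))

Answer: yes no no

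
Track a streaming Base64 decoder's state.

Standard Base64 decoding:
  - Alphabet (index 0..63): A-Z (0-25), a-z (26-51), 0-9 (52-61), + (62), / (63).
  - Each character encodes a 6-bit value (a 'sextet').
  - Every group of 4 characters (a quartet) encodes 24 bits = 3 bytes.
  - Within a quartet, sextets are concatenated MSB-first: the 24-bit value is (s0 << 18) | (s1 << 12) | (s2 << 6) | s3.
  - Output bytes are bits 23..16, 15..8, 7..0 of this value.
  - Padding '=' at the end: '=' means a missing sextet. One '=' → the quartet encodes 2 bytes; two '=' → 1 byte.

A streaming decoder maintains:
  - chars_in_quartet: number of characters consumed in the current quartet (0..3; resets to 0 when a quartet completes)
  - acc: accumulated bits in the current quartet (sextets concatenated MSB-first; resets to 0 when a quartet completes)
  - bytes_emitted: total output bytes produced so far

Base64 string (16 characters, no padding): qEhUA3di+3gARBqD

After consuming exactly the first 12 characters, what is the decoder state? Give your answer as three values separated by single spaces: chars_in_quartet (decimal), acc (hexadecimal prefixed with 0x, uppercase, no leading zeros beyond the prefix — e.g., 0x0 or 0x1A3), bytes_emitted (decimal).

After char 0 ('q'=42): chars_in_quartet=1 acc=0x2A bytes_emitted=0
After char 1 ('E'=4): chars_in_quartet=2 acc=0xA84 bytes_emitted=0
After char 2 ('h'=33): chars_in_quartet=3 acc=0x2A121 bytes_emitted=0
After char 3 ('U'=20): chars_in_quartet=4 acc=0xA84854 -> emit A8 48 54, reset; bytes_emitted=3
After char 4 ('A'=0): chars_in_quartet=1 acc=0x0 bytes_emitted=3
After char 5 ('3'=55): chars_in_quartet=2 acc=0x37 bytes_emitted=3
After char 6 ('d'=29): chars_in_quartet=3 acc=0xDDD bytes_emitted=3
After char 7 ('i'=34): chars_in_quartet=4 acc=0x37762 -> emit 03 77 62, reset; bytes_emitted=6
After char 8 ('+'=62): chars_in_quartet=1 acc=0x3E bytes_emitted=6
After char 9 ('3'=55): chars_in_quartet=2 acc=0xFB7 bytes_emitted=6
After char 10 ('g'=32): chars_in_quartet=3 acc=0x3EDE0 bytes_emitted=6
After char 11 ('A'=0): chars_in_quartet=4 acc=0xFB7800 -> emit FB 78 00, reset; bytes_emitted=9

Answer: 0 0x0 9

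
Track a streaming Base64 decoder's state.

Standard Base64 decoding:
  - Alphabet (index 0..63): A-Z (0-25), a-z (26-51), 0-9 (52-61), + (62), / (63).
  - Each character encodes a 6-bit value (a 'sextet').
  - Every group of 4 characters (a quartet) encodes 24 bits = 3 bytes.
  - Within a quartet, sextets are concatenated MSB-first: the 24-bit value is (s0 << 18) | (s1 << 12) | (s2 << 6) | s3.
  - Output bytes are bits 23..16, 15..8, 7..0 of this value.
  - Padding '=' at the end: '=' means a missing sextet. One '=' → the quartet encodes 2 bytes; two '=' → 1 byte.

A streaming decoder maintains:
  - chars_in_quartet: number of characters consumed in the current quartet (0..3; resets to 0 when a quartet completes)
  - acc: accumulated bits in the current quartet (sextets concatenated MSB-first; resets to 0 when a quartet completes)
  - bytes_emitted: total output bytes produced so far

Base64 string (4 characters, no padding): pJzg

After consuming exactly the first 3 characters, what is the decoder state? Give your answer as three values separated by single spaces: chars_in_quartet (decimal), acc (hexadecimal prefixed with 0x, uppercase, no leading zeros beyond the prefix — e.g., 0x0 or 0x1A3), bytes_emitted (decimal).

Answer: 3 0x29273 0

Derivation:
After char 0 ('p'=41): chars_in_quartet=1 acc=0x29 bytes_emitted=0
After char 1 ('J'=9): chars_in_quartet=2 acc=0xA49 bytes_emitted=0
After char 2 ('z'=51): chars_in_quartet=3 acc=0x29273 bytes_emitted=0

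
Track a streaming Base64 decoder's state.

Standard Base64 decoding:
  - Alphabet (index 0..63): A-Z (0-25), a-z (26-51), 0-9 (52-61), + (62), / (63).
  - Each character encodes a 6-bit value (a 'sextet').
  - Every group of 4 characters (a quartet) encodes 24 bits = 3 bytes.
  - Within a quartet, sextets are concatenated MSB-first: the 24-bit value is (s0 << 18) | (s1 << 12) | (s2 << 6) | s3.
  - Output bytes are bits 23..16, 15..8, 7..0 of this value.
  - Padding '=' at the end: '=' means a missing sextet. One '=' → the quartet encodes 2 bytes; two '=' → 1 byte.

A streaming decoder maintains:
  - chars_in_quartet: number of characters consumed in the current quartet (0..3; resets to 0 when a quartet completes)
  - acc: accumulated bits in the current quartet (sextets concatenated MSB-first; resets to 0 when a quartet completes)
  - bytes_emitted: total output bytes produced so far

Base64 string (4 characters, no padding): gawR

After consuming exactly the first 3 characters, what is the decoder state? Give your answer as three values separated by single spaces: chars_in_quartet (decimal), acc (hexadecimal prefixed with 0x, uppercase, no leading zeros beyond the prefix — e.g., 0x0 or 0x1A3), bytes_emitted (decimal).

After char 0 ('g'=32): chars_in_quartet=1 acc=0x20 bytes_emitted=0
After char 1 ('a'=26): chars_in_quartet=2 acc=0x81A bytes_emitted=0
After char 2 ('w'=48): chars_in_quartet=3 acc=0x206B0 bytes_emitted=0

Answer: 3 0x206B0 0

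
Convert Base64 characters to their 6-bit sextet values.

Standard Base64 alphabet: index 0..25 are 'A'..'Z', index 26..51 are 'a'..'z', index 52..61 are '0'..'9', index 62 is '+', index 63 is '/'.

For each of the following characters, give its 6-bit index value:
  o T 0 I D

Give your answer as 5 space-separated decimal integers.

'o': a..z range, 26 + ord('o') − ord('a') = 40
'T': A..Z range, ord('T') − ord('A') = 19
'0': 0..9 range, 52 + ord('0') − ord('0') = 52
'I': A..Z range, ord('I') − ord('A') = 8
'D': A..Z range, ord('D') − ord('A') = 3

Answer: 40 19 52 8 3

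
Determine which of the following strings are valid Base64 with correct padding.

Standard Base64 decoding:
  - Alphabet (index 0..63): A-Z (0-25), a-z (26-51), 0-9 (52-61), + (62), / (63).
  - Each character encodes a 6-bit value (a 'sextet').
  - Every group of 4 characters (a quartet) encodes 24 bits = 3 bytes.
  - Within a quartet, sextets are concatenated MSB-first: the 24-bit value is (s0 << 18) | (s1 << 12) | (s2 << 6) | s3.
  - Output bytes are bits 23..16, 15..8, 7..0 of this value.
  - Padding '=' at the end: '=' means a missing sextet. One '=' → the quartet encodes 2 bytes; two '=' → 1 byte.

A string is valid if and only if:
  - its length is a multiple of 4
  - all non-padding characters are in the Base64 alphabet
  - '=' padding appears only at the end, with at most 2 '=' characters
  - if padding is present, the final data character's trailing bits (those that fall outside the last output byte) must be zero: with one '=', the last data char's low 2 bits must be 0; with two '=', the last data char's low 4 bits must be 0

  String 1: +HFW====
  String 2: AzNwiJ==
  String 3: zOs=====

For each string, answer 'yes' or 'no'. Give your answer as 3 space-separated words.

Answer: no no no

Derivation:
String 1: '+HFW====' → invalid (4 pad chars (max 2))
String 2: 'AzNwiJ==' → invalid (bad trailing bits)
String 3: 'zOs=====' → invalid (5 pad chars (max 2))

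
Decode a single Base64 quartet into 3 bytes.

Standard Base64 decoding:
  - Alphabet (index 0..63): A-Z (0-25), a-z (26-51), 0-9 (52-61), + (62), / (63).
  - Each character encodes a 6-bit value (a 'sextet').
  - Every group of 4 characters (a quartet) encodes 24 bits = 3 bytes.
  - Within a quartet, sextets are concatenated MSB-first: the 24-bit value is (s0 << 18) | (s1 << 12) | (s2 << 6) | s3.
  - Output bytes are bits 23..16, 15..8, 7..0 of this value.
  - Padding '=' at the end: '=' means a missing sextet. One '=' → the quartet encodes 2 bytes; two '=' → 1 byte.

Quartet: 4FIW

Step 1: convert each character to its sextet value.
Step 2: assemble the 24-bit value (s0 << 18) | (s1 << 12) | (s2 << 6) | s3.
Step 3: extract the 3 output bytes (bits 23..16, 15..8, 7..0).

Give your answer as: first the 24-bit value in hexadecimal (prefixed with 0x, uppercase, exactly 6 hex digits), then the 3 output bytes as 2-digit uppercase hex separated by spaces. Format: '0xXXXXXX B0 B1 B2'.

Sextets: 4=56, F=5, I=8, W=22
24-bit: (56<<18) | (5<<12) | (8<<6) | 22
      = 0xE00000 | 0x005000 | 0x000200 | 0x000016
      = 0xE05216
Bytes: (v>>16)&0xFF=E0, (v>>8)&0xFF=52, v&0xFF=16

Answer: 0xE05216 E0 52 16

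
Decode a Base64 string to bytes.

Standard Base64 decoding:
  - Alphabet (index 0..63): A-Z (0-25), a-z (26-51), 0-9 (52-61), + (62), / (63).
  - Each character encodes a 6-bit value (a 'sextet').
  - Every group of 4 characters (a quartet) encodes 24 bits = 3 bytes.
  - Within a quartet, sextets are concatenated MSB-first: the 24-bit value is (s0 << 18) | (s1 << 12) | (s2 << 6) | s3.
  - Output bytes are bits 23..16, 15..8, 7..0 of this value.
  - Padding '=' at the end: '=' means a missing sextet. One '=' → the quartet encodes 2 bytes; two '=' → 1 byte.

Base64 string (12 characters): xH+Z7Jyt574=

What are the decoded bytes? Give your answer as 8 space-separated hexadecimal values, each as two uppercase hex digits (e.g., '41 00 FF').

After char 0 ('x'=49): chars_in_quartet=1 acc=0x31 bytes_emitted=0
After char 1 ('H'=7): chars_in_quartet=2 acc=0xC47 bytes_emitted=0
After char 2 ('+'=62): chars_in_quartet=3 acc=0x311FE bytes_emitted=0
After char 3 ('Z'=25): chars_in_quartet=4 acc=0xC47F99 -> emit C4 7F 99, reset; bytes_emitted=3
After char 4 ('7'=59): chars_in_quartet=1 acc=0x3B bytes_emitted=3
After char 5 ('J'=9): chars_in_quartet=2 acc=0xEC9 bytes_emitted=3
After char 6 ('y'=50): chars_in_quartet=3 acc=0x3B272 bytes_emitted=3
After char 7 ('t'=45): chars_in_quartet=4 acc=0xEC9CAD -> emit EC 9C AD, reset; bytes_emitted=6
After char 8 ('5'=57): chars_in_quartet=1 acc=0x39 bytes_emitted=6
After char 9 ('7'=59): chars_in_quartet=2 acc=0xE7B bytes_emitted=6
After char 10 ('4'=56): chars_in_quartet=3 acc=0x39EF8 bytes_emitted=6
Padding '=': partial quartet acc=0x39EF8 -> emit E7 BE; bytes_emitted=8

Answer: C4 7F 99 EC 9C AD E7 BE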